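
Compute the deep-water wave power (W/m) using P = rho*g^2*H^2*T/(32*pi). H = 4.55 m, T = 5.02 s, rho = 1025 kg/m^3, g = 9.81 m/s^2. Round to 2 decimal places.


P = rho * g^2 * H^2 * T / (32 * pi)
P = 1025 * 9.81^2 * 4.55^2 * 5.02 / (32 * pi)
P = 1025 * 96.2361 * 20.7025 * 5.02 / 100.53096
P = 101973.79 W/m

101973.79


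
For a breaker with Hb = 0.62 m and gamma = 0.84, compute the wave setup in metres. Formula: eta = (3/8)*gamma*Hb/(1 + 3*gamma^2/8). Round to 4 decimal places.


eta = (3/8) * gamma * Hb / (1 + 3*gamma^2/8)
Numerator = (3/8) * 0.84 * 0.62 = 0.195300
Denominator = 1 + 3*0.84^2/8 = 1 + 0.264600 = 1.264600
eta = 0.195300 / 1.264600
eta = 0.1544 m

0.1544


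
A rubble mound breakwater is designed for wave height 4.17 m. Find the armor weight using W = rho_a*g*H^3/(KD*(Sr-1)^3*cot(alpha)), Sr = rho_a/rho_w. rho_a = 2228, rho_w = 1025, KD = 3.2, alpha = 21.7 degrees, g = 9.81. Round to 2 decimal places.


Sr = rho_a / rho_w = 2228 / 1025 = 2.173659
(Sr - 1) = 1.173659
(Sr - 1)^3 = 1.616685
cot(21.7) = 1 / tan(21.7) = 1 / 0.397948 = 2.512889
Numerator = 2228 * 9.81 * 4.17^3 = 1584865.3073
Denominator = 3.2 * 1.616685 * 2.512889 = 13.000156
W = 1584865.3073 / 13.000156
W = 121911.25 N

121911.25


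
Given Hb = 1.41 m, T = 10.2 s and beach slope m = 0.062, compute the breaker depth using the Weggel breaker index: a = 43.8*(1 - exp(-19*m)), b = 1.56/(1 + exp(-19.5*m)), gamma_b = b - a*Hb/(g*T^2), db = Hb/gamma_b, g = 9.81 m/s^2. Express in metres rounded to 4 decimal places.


a = 43.8 * (1 - exp(-19 * m))
exp(-19 * 0.062) = exp(-1.1780) = 0.307894
a = 43.8 * (1 - 0.307894) = 30.314247
b = 1.56 / (1 + exp(-19.5 * m))
exp(-19.5 * 0.062) = exp(-1.2090) = 0.298496
b = 1.56 / (1 + 0.298496) = 1.201390
Hb / (g * T^2) = 1.41 / (9.81 * 10.2^2) = 1.41 / 1020.6324 = 0.00138150
gamma_b = b - a * Hb/(g*T^2) = 1.201390 - 30.314247 * 0.00138150 = 1.159511
db = Hb / gamma_b = 1.41 / 1.159511
db = 1.2160 m

1.2160


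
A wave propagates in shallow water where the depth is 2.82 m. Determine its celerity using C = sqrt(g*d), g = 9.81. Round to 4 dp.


Using the shallow-water approximation:
C = sqrt(g * d) = sqrt(9.81 * 2.82)
C = sqrt(27.6642)
C = 5.2597 m/s

5.2597


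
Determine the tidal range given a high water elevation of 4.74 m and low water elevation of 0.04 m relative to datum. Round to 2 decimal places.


Tidal range = High water - Low water
Tidal range = 4.74 - (0.04)
Tidal range = 4.70 m

4.70


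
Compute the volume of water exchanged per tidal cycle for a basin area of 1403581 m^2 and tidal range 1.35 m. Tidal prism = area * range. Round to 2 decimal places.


Tidal prism = Area * Tidal range
P = 1403581 * 1.35
P = 1894834.35 m^3

1894834.35


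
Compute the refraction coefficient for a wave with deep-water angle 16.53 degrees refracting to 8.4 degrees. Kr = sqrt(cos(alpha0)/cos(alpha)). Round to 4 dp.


Kr = sqrt(cos(alpha0) / cos(alpha))
cos(16.53) = 0.958671
cos(8.4) = 0.989272
Kr = sqrt(0.958671 / 0.989272)
Kr = sqrt(0.969067)
Kr = 0.9844

0.9844


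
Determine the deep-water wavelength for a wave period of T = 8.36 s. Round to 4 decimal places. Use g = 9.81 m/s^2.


L0 = g * T^2 / (2 * pi)
L0 = 9.81 * 8.36^2 / (2 * pi)
L0 = 9.81 * 69.8896 / 6.28319
L0 = 685.6170 / 6.28319
L0 = 109.1193 m

109.1193


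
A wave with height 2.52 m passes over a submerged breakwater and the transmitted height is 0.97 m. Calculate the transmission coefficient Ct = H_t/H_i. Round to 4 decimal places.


Ct = H_t / H_i
Ct = 0.97 / 2.52
Ct = 0.3849

0.3849


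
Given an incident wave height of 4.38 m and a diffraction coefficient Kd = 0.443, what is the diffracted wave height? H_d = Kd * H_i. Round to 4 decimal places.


H_d = Kd * H_i
H_d = 0.443 * 4.38
H_d = 1.9403 m

1.9403


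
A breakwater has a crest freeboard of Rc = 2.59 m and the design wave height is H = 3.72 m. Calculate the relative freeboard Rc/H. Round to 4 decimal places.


Relative freeboard = Rc / H
= 2.59 / 3.72
= 0.6962

0.6962


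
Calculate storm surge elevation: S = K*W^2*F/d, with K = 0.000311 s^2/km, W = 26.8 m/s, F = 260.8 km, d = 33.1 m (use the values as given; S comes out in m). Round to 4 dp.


S = K * W^2 * F / d
W^2 = 26.8^2 = 718.24
S = 0.000311 * 718.24 * 260.8 / 33.1
Numerator = 0.000311 * 718.24 * 260.8 = 58.255585
S = 58.255585 / 33.1 = 1.7600 m

1.7600


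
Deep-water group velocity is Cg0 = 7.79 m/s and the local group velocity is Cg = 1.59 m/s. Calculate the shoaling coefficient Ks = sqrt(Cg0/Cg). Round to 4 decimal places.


Ks = sqrt(Cg0 / Cg)
Ks = sqrt(7.79 / 1.59)
Ks = sqrt(4.8994)
Ks = 2.2135

2.2135


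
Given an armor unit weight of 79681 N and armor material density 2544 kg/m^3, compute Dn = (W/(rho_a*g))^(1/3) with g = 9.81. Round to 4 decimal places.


V = W / (rho_a * g)
V = 79681 / (2544 * 9.81)
V = 79681 / 24956.64
V = 3.192778 m^3
Dn = V^(1/3) = 3.192778^(1/3)
Dn = 1.4725 m

1.4725


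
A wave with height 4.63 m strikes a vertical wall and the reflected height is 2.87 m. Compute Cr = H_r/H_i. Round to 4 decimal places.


Cr = H_r / H_i
Cr = 2.87 / 4.63
Cr = 0.6199

0.6199


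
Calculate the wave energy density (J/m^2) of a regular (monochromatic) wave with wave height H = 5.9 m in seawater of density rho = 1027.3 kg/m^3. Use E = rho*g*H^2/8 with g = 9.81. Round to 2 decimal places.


E = (1/8) * rho * g * H^2
E = (1/8) * 1027.3 * 9.81 * 5.9^2
E = 0.125 * 1027.3 * 9.81 * 34.8100
E = 43851.08 J/m^2

43851.08


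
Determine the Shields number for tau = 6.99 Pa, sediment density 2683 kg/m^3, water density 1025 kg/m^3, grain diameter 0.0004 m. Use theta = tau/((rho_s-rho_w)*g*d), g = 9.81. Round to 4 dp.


theta = tau / ((rho_s - rho_w) * g * d)
rho_s - rho_w = 2683 - 1025 = 1658
Denominator = 1658 * 9.81 * 0.0004 = 6.505992
theta = 6.99 / 6.505992
theta = 1.0744

1.0744


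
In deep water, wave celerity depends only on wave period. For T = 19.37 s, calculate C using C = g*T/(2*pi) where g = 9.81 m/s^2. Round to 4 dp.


We use the deep-water celerity formula:
C = g * T / (2 * pi)
C = 9.81 * 19.37 / (2 * 3.14159...)
C = 190.019700 / 6.283185
C = 30.2426 m/s

30.2426


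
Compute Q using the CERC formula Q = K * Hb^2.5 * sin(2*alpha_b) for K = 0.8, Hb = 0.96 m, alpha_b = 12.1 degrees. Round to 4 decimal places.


Q = K * Hb^2.5 * sin(2 * alpha_b)
Hb^2.5 = 0.96^2.5 = 0.902980
sin(2 * 12.1) = sin(24.2) = 0.409923
Q = 0.8 * 0.902980 * 0.409923
Q = 0.2961 m^3/s

0.2961


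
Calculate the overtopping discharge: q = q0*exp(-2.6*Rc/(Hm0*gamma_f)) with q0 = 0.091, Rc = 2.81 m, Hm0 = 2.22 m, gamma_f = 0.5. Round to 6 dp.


q = q0 * exp(-2.6 * Rc / (Hm0 * gamma_f))
Exponent = -2.6 * 2.81 / (2.22 * 0.5)
= -2.6 * 2.81 / 1.1100
= -6.581982
exp(-6.581982) = 0.001385
q = 0.091 * 0.001385
q = 0.000126 m^3/s/m

0.000126


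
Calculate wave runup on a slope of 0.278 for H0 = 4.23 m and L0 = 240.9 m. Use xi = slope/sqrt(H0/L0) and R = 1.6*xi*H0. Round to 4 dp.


xi = slope / sqrt(H0/L0)
H0/L0 = 4.23/240.9 = 0.017559
sqrt(0.017559) = 0.132511
xi = 0.278 / 0.132511 = 2.097940
R = 1.6 * xi * H0 = 1.6 * 2.097940 * 4.23
R = 14.1989 m

14.1989


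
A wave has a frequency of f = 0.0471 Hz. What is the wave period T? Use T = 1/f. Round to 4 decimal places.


T = 1 / f
T = 1 / 0.0471
T = 21.2314 s

21.2314


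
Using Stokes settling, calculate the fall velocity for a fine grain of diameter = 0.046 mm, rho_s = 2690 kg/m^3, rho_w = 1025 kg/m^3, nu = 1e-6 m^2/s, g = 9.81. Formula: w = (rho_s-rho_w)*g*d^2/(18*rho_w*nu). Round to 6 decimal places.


w = (rho_s - rho_w) * g * d^2 / (18 * rho_w * nu)
d = 0.046 mm = 0.000046 m
rho_s - rho_w = 2690 - 1025 = 1665
Numerator = 1665 * 9.81 * (0.000046)^2 = 0.000034562003
Denominator = 18 * 1025 * 1e-6 = 0.018450
w = 0.001873 m/s

0.001873


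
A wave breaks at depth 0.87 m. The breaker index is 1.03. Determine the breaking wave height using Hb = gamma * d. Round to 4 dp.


Hb = gamma * d
Hb = 1.03 * 0.87
Hb = 0.8961 m

0.8961


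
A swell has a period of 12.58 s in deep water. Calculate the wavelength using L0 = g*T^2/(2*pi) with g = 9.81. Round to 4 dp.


L0 = g * T^2 / (2 * pi)
L0 = 9.81 * 12.58^2 / (2 * pi)
L0 = 9.81 * 158.2564 / 6.28319
L0 = 1552.4953 / 6.28319
L0 = 247.0873 m

247.0873


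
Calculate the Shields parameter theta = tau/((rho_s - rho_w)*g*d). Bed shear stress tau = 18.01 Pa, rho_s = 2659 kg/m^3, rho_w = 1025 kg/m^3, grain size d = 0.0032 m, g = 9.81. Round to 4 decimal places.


theta = tau / ((rho_s - rho_w) * g * d)
rho_s - rho_w = 2659 - 1025 = 1634
Denominator = 1634 * 9.81 * 0.0032 = 51.294528
theta = 18.01 / 51.294528
theta = 0.3511

0.3511


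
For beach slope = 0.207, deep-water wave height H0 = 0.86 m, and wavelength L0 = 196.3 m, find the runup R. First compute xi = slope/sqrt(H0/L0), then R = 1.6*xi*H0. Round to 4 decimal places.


xi = slope / sqrt(H0/L0)
H0/L0 = 0.86/196.3 = 0.004381
sqrt(0.004381) = 0.066189
xi = 0.207 / 0.066189 = 3.127384
R = 1.6 * xi * H0 = 1.6 * 3.127384 * 0.86
R = 4.3033 m

4.3033


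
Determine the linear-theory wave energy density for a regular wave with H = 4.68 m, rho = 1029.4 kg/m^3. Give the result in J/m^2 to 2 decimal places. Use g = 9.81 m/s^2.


E = (1/8) * rho * g * H^2
E = (1/8) * 1029.4 * 9.81 * 4.68^2
E = 0.125 * 1029.4 * 9.81 * 21.9024
E = 27647.44 J/m^2

27647.44


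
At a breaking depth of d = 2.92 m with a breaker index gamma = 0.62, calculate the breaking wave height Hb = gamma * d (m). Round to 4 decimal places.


Hb = gamma * d
Hb = 0.62 * 2.92
Hb = 1.8104 m

1.8104


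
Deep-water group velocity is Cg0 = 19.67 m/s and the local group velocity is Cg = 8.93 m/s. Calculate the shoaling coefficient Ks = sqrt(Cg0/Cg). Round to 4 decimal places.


Ks = sqrt(Cg0 / Cg)
Ks = sqrt(19.67 / 8.93)
Ks = sqrt(2.2027)
Ks = 1.4841

1.4841


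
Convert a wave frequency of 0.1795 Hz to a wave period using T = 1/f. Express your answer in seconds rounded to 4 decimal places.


T = 1 / f
T = 1 / 0.1795
T = 5.5710 s

5.5710


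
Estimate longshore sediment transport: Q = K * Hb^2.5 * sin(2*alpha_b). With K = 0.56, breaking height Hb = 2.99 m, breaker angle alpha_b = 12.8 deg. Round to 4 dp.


Q = K * Hb^2.5 * sin(2 * alpha_b)
Hb^2.5 = 2.99^2.5 = 15.458878
sin(2 * 12.8) = sin(25.6) = 0.432086
Q = 0.56 * 15.458878 * 0.432086
Q = 3.7406 m^3/s

3.7406


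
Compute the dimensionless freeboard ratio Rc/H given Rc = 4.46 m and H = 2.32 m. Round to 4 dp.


Relative freeboard = Rc / H
= 4.46 / 2.32
= 1.9224

1.9224


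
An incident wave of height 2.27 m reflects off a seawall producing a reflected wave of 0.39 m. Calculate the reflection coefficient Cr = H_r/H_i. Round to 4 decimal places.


Cr = H_r / H_i
Cr = 0.39 / 2.27
Cr = 0.1718

0.1718


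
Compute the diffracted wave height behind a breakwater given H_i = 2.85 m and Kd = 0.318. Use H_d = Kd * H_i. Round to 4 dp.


H_d = Kd * H_i
H_d = 0.318 * 2.85
H_d = 0.9063 m

0.9063


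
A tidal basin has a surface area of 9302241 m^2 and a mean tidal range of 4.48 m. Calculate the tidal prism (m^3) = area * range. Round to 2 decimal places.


Tidal prism = Area * Tidal range
P = 9302241 * 4.48
P = 41674039.68 m^3

41674039.68


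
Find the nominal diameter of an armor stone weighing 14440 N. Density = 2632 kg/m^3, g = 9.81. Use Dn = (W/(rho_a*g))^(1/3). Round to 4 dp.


V = W / (rho_a * g)
V = 14440 / (2632 * 9.81)
V = 14440 / 25819.92
V = 0.559258 m^3
Dn = V^(1/3) = 0.559258^(1/3)
Dn = 0.8239 m

0.8239


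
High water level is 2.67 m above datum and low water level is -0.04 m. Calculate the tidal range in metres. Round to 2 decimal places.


Tidal range = High water - Low water
Tidal range = 2.67 - (-0.04)
Tidal range = 2.71 m

2.71


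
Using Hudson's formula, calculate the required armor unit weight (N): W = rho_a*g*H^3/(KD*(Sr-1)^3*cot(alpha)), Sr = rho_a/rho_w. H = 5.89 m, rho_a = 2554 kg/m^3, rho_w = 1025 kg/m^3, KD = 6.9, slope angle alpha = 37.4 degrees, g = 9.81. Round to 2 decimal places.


Sr = rho_a / rho_w = 2554 / 1025 = 2.491707
(Sr - 1) = 1.491707
(Sr - 1)^3 = 3.319333
cot(37.4) = 1 / tan(37.4) = 1 / 0.764558 = 1.307946
Numerator = 2554 * 9.81 * 5.89^3 = 5119597.1033
Denominator = 6.9 * 3.319333 * 1.307946 = 29.956403
W = 5119597.1033 / 29.956403
W = 170901.60 N

170901.60


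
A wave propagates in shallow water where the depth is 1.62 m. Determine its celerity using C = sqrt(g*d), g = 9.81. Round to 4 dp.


Using the shallow-water approximation:
C = sqrt(g * d) = sqrt(9.81 * 1.62)
C = sqrt(15.8922)
C = 3.9865 m/s

3.9865


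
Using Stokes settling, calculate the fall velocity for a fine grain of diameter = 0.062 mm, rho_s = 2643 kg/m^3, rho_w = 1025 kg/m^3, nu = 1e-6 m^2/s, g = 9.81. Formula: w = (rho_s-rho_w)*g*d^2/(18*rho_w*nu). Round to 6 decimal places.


w = (rho_s - rho_w) * g * d^2 / (18 * rho_w * nu)
d = 0.062 mm = 0.000062 m
rho_s - rho_w = 2643 - 1025 = 1618
Numerator = 1618 * 9.81 * (0.000062)^2 = 0.000061014198
Denominator = 18 * 1025 * 1e-6 = 0.018450
w = 0.003307 m/s

0.003307


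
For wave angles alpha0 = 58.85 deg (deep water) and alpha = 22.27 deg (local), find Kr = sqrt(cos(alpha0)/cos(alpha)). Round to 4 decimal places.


Kr = sqrt(cos(alpha0) / cos(alpha))
cos(58.85) = 0.517280
cos(22.27) = 0.925408
Kr = sqrt(0.517280 / 0.925408)
Kr = sqrt(0.558975)
Kr = 0.7476

0.7476


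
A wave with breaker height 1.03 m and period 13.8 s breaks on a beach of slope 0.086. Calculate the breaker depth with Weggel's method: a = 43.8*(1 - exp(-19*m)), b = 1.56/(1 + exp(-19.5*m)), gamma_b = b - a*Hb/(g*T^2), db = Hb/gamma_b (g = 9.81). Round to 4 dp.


a = 43.8 * (1 - exp(-19 * m))
exp(-19 * 0.086) = exp(-1.6340) = 0.195147
a = 43.8 * (1 - 0.195147) = 35.252543
b = 1.56 / (1 + exp(-19.5 * m))
exp(-19.5 * 0.086) = exp(-1.6770) = 0.186934
b = 1.56 / (1 + 0.186934) = 1.314311
Hb / (g * T^2) = 1.03 / (9.81 * 13.8^2) = 1.03 / 1868.2164 = 0.00055133
gamma_b = b - a * Hb/(g*T^2) = 1.314311 - 35.252543 * 0.00055133 = 1.294875
db = Hb / gamma_b = 1.03 / 1.294875
db = 0.7954 m

0.7954


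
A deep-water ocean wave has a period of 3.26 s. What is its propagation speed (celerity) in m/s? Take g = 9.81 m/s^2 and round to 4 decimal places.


We use the deep-water celerity formula:
C = g * T / (2 * pi)
C = 9.81 * 3.26 / (2 * 3.14159...)
C = 31.980600 / 6.283185
C = 5.0899 m/s

5.0899


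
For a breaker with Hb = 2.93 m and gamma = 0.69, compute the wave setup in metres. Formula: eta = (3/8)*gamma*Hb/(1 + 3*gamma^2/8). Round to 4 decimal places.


eta = (3/8) * gamma * Hb / (1 + 3*gamma^2/8)
Numerator = (3/8) * 0.69 * 2.93 = 0.758138
Denominator = 1 + 3*0.69^2/8 = 1 + 0.178538 = 1.178538
eta = 0.758138 / 1.178538
eta = 0.6433 m

0.6433


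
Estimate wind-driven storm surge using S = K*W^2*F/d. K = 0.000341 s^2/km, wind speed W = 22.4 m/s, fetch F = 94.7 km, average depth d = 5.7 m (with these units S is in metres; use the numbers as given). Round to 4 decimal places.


S = K * W^2 * F / d
W^2 = 22.4^2 = 501.76
S = 0.000341 * 501.76 * 94.7 / 5.7
Numerator = 0.000341 * 501.76 * 94.7 = 16.203185
S = 16.203185 / 5.7 = 2.8427 m

2.8427


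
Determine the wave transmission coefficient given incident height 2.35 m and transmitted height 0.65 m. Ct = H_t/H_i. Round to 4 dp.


Ct = H_t / H_i
Ct = 0.65 / 2.35
Ct = 0.2766

0.2766


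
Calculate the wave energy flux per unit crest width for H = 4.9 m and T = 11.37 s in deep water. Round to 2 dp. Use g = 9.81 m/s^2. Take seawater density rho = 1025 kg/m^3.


P = rho * g^2 * H^2 * T / (32 * pi)
P = 1025 * 9.81^2 * 4.9^2 * 11.37 / (32 * pi)
P = 1025 * 96.2361 * 24.0100 * 11.37 / 100.53096
P = 267864.19 W/m

267864.19


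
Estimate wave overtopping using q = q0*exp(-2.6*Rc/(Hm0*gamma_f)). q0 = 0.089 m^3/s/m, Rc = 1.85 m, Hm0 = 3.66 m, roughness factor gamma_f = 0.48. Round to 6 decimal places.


q = q0 * exp(-2.6 * Rc / (Hm0 * gamma_f))
Exponent = -2.6 * 1.85 / (3.66 * 0.48)
= -2.6 * 1.85 / 1.7568
= -2.737933
exp(-2.737933) = 0.064704
q = 0.089 * 0.064704
q = 0.005759 m^3/s/m

0.005759


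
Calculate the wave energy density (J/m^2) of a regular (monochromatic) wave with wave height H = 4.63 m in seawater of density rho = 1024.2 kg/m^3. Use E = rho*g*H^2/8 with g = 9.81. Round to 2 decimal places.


E = (1/8) * rho * g * H^2
E = (1/8) * 1024.2 * 9.81 * 4.63^2
E = 0.125 * 1024.2 * 9.81 * 21.4369
E = 26923.14 J/m^2

26923.14


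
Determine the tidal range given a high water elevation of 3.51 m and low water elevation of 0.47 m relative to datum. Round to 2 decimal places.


Tidal range = High water - Low water
Tidal range = 3.51 - (0.47)
Tidal range = 3.04 m

3.04


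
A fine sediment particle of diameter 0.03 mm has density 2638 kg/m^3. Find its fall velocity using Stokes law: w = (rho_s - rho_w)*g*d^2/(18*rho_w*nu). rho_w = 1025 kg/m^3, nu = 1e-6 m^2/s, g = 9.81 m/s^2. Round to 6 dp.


w = (rho_s - rho_w) * g * d^2 / (18 * rho_w * nu)
d = 0.03 mm = 0.000030 m
rho_s - rho_w = 2638 - 1025 = 1613
Numerator = 1613 * 9.81 * (0.000030)^2 = 0.000014241177
Denominator = 18 * 1025 * 1e-6 = 0.018450
w = 0.000772 m/s

0.000772


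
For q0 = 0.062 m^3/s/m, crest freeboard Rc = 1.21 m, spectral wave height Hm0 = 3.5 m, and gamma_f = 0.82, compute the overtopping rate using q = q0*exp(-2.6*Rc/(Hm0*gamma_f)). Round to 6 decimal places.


q = q0 * exp(-2.6 * Rc / (Hm0 * gamma_f))
Exponent = -2.6 * 1.21 / (3.5 * 0.82)
= -2.6 * 1.21 / 2.8700
= -1.096167
exp(-1.096167) = 0.334149
q = 0.062 * 0.334149
q = 0.020717 m^3/s/m

0.020717


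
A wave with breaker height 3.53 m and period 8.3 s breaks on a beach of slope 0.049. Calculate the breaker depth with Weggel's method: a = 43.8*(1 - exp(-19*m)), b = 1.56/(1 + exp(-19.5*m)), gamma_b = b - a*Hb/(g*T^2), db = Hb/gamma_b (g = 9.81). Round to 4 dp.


a = 43.8 * (1 - exp(-19 * m))
exp(-19 * 0.049) = exp(-0.9310) = 0.394159
a = 43.8 * (1 - 0.394159) = 26.535820
b = 1.56 / (1 + exp(-19.5 * m))
exp(-19.5 * 0.049) = exp(-0.9555) = 0.384620
b = 1.56 / (1 + 0.384620) = 1.126663
Hb / (g * T^2) = 3.53 / (9.81 * 8.3^2) = 3.53 / 675.8109 = 0.00522335
gamma_b = b - a * Hb/(g*T^2) = 1.126663 - 26.535820 * 0.00522335 = 0.988057
db = Hb / gamma_b = 3.53 / 0.988057
db = 3.5727 m

3.5727


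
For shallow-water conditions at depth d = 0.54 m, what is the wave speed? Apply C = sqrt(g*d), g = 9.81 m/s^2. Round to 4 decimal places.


Using the shallow-water approximation:
C = sqrt(g * d) = sqrt(9.81 * 0.54)
C = sqrt(5.2974)
C = 2.3016 m/s

2.3016


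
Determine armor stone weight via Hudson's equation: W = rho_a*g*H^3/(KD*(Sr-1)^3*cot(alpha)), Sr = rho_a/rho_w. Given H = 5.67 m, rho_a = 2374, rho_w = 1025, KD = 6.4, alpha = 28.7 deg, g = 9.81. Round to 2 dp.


Sr = rho_a / rho_w = 2374 / 1025 = 2.316098
(Sr - 1) = 1.316098
(Sr - 1)^3 = 2.279629
cot(28.7) = 1 / tan(28.7) = 1 / 0.547484 = 1.826537
Numerator = 2374 * 9.81 * 5.67^3 = 4245207.2640
Denominator = 6.4 * 2.279629 * 1.826537 = 26.648501
W = 4245207.2640 / 26.648501
W = 159303.79 N

159303.79


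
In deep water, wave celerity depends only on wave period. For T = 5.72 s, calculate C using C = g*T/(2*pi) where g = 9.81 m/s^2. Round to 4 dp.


We use the deep-water celerity formula:
C = g * T / (2 * pi)
C = 9.81 * 5.72 / (2 * 3.14159...)
C = 56.113200 / 6.283185
C = 8.9307 m/s

8.9307


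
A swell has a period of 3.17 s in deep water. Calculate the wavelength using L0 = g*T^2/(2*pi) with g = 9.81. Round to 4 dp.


L0 = g * T^2 / (2 * pi)
L0 = 9.81 * 3.17^2 / (2 * pi)
L0 = 9.81 * 10.0489 / 6.28319
L0 = 98.5797 / 6.28319
L0 = 15.6894 m

15.6894


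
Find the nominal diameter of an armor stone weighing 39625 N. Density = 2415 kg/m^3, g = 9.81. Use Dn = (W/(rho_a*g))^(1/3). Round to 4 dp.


V = W / (rho_a * g)
V = 39625 / (2415 * 9.81)
V = 39625 / 23691.15
V = 1.672565 m^3
Dn = V^(1/3) = 1.672565^(1/3)
Dn = 1.1870 m

1.1870


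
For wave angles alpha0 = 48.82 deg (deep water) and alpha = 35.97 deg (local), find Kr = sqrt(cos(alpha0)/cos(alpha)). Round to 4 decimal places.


Kr = sqrt(cos(alpha0) / cos(alpha))
cos(48.82) = 0.658427
cos(35.97) = 0.809325
Kr = sqrt(0.658427 / 0.809325)
Kr = sqrt(0.813551)
Kr = 0.9020

0.9020


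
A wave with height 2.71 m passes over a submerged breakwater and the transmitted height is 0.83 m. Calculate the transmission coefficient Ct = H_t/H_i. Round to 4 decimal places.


Ct = H_t / H_i
Ct = 0.83 / 2.71
Ct = 0.3063

0.3063


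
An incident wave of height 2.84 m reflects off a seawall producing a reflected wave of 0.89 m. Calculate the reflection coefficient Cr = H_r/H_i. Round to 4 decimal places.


Cr = H_r / H_i
Cr = 0.89 / 2.84
Cr = 0.3134

0.3134


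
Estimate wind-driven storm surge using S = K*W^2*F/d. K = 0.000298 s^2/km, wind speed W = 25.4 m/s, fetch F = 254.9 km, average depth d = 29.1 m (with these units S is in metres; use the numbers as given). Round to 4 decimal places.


S = K * W^2 * F / d
W^2 = 25.4^2 = 645.16
S = 0.000298 * 645.16 * 254.9 / 29.1
Numerator = 0.000298 * 645.16 * 254.9 = 49.006483
S = 49.006483 / 29.1 = 1.6841 m

1.6841


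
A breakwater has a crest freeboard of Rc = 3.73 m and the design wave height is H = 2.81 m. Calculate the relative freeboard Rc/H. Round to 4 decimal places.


Relative freeboard = Rc / H
= 3.73 / 2.81
= 1.3274

1.3274


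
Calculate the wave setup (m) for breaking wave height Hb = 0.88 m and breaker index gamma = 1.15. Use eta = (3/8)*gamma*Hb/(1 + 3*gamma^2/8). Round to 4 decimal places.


eta = (3/8) * gamma * Hb / (1 + 3*gamma^2/8)
Numerator = (3/8) * 1.15 * 0.88 = 0.379500
Denominator = 1 + 3*1.15^2/8 = 1 + 0.495938 = 1.495938
eta = 0.379500 / 1.495938
eta = 0.2537 m

0.2537


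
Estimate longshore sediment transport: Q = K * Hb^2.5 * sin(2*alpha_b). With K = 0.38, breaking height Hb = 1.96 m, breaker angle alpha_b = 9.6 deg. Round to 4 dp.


Q = K * Hb^2.5 * sin(2 * alpha_b)
Hb^2.5 = 1.96^2.5 = 5.378240
sin(2 * 9.6) = sin(19.2) = 0.328867
Q = 0.38 * 5.378240 * 0.328867
Q = 0.6721 m^3/s

0.6721


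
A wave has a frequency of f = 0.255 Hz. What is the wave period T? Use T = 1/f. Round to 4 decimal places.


T = 1 / f
T = 1 / 0.255
T = 3.9216 s

3.9216


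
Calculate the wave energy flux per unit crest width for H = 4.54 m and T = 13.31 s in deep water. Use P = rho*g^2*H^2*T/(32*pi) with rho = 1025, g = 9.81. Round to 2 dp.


P = rho * g^2 * H^2 * T / (32 * pi)
P = 1025 * 9.81^2 * 4.54^2 * 13.31 / (32 * pi)
P = 1025 * 96.2361 * 20.6116 * 13.31 / 100.53096
P = 269185.58 W/m

269185.58


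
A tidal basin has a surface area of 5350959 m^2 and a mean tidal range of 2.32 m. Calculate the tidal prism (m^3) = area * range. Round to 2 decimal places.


Tidal prism = Area * Tidal range
P = 5350959 * 2.32
P = 12414224.88 m^3

12414224.88


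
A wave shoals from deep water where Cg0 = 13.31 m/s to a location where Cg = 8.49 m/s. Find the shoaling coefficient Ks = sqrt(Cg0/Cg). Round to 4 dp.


Ks = sqrt(Cg0 / Cg)
Ks = sqrt(13.31 / 8.49)
Ks = sqrt(1.5677)
Ks = 1.2521

1.2521


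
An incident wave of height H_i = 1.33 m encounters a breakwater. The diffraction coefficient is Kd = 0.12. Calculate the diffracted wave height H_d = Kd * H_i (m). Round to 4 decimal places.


H_d = Kd * H_i
H_d = 0.12 * 1.33
H_d = 0.1596 m

0.1596


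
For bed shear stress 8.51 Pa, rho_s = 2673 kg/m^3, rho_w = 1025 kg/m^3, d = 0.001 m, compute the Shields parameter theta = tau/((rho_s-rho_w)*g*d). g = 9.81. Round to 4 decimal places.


theta = tau / ((rho_s - rho_w) * g * d)
rho_s - rho_w = 2673 - 1025 = 1648
Denominator = 1648 * 9.81 * 0.001 = 16.166880
theta = 8.51 / 16.166880
theta = 0.5264

0.5264


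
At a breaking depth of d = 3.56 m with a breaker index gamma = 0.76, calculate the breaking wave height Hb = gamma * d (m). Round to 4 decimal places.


Hb = gamma * d
Hb = 0.76 * 3.56
Hb = 2.7056 m

2.7056


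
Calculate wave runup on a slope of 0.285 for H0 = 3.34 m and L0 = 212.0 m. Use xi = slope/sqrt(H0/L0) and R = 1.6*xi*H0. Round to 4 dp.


xi = slope / sqrt(H0/L0)
H0/L0 = 3.34/212.0 = 0.015755
sqrt(0.015755) = 0.125518
xi = 0.285 / 0.125518 = 2.270594
R = 1.6 * xi * H0 = 1.6 * 2.270594 * 3.34
R = 12.1341 m

12.1341


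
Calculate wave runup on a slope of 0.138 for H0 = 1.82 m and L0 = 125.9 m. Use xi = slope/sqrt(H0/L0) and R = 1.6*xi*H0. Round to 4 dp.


xi = slope / sqrt(H0/L0)
H0/L0 = 1.82/125.9 = 0.014456
sqrt(0.014456) = 0.120233
xi = 0.138 / 0.120233 = 1.147774
R = 1.6 * xi * H0 = 1.6 * 1.147774 * 1.82
R = 3.3423 m

3.3423


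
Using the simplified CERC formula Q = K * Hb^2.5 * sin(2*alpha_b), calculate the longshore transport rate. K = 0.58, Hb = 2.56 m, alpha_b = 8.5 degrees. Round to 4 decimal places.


Q = K * Hb^2.5 * sin(2 * alpha_b)
Hb^2.5 = 2.56^2.5 = 10.485760
sin(2 * 8.5) = sin(17.0) = 0.292372
Q = 0.58 * 10.485760 * 0.292372
Q = 1.7781 m^3/s

1.7781


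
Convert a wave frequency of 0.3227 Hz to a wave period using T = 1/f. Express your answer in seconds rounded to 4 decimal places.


T = 1 / f
T = 1 / 0.3227
T = 3.0989 s

3.0989


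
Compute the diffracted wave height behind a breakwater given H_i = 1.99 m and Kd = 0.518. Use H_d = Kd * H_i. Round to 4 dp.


H_d = Kd * H_i
H_d = 0.518 * 1.99
H_d = 1.0308 m

1.0308


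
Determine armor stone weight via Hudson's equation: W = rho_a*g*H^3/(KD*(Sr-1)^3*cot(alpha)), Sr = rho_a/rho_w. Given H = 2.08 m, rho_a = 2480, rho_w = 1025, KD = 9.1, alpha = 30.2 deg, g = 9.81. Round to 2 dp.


Sr = rho_a / rho_w = 2480 / 1025 = 2.419512
(Sr - 1) = 1.419512
(Sr - 1)^3 = 2.860338
cot(30.2) = 1 / tan(30.2) = 1 / 0.582014 = 1.718172
Numerator = 2480 * 9.81 * 2.08^3 = 218932.7303
Denominator = 9.1 * 2.860338 * 1.718172 = 44.722433
W = 218932.7303 / 44.722433
W = 4895.37 N

4895.37


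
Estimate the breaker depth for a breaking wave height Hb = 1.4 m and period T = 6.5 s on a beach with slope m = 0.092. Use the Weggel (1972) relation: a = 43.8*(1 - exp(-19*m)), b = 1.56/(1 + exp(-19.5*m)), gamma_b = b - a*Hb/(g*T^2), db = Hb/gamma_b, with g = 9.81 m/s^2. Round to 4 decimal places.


a = 43.8 * (1 - exp(-19 * m))
exp(-19 * 0.092) = exp(-1.7480) = 0.174122
a = 43.8 * (1 - 0.174122) = 36.173463
b = 1.56 / (1 + exp(-19.5 * m))
exp(-19.5 * 0.092) = exp(-1.7940) = 0.166294
b = 1.56 / (1 + 0.166294) = 1.337571
Hb / (g * T^2) = 1.4 / (9.81 * 6.5^2) = 1.4 / 414.4725 = 0.00337779
gamma_b = b - a * Hb/(g*T^2) = 1.337571 - 36.173463 * 0.00337779 = 1.215384
db = Hb / gamma_b = 1.4 / 1.215384
db = 1.1519 m

1.1519


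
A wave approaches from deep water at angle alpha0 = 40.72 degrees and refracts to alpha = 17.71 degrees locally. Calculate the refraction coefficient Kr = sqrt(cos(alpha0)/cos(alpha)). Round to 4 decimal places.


Kr = sqrt(cos(alpha0) / cos(alpha))
cos(40.72) = 0.757907
cos(17.71) = 0.952608
Kr = sqrt(0.757907 / 0.952608)
Kr = sqrt(0.795612)
Kr = 0.8920

0.8920


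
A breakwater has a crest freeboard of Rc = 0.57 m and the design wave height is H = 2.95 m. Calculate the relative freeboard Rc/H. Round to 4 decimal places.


Relative freeboard = Rc / H
= 0.57 / 2.95
= 0.1932

0.1932


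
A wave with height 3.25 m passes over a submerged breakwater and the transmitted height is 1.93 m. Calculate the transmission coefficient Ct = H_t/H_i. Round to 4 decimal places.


Ct = H_t / H_i
Ct = 1.93 / 3.25
Ct = 0.5938

0.5938


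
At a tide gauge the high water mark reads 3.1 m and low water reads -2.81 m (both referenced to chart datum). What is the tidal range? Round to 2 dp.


Tidal range = High water - Low water
Tidal range = 3.1 - (-2.81)
Tidal range = 5.91 m

5.91


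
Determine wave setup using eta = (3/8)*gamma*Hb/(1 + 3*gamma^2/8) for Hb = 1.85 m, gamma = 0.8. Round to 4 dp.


eta = (3/8) * gamma * Hb / (1 + 3*gamma^2/8)
Numerator = (3/8) * 0.8 * 1.85 = 0.555000
Denominator = 1 + 3*0.8^2/8 = 1 + 0.240000 = 1.240000
eta = 0.555000 / 1.240000
eta = 0.4476 m

0.4476


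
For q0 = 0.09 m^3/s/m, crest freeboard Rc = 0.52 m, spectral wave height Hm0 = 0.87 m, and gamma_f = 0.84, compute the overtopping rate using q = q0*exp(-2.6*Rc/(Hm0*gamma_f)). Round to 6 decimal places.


q = q0 * exp(-2.6 * Rc / (Hm0 * gamma_f))
Exponent = -2.6 * 0.52 / (0.87 * 0.84)
= -2.6 * 0.52 / 0.7308
= -1.850027
exp(-1.850027) = 0.157233
q = 0.09 * 0.157233
q = 0.014151 m^3/s/m

0.014151


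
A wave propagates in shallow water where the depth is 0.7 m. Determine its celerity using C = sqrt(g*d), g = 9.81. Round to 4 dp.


Using the shallow-water approximation:
C = sqrt(g * d) = sqrt(9.81 * 0.7)
C = sqrt(6.8670)
C = 2.6205 m/s

2.6205


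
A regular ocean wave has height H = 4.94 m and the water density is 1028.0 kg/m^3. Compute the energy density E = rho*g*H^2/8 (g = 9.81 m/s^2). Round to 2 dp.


E = (1/8) * rho * g * H^2
E = (1/8) * 1028.0 * 9.81 * 4.94^2
E = 0.125 * 1028.0 * 9.81 * 24.4036
E = 30762.81 J/m^2

30762.81


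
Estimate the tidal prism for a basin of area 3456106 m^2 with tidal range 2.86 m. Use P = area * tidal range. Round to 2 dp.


Tidal prism = Area * Tidal range
P = 3456106 * 2.86
P = 9884463.16 m^3

9884463.16


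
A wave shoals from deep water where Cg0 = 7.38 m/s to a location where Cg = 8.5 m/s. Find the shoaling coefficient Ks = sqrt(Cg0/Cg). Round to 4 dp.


Ks = sqrt(Cg0 / Cg)
Ks = sqrt(7.38 / 8.5)
Ks = sqrt(0.8682)
Ks = 0.9318

0.9318


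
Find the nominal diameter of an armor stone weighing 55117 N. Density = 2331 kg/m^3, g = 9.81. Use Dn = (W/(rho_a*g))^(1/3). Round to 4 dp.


V = W / (rho_a * g)
V = 55117 / (2331 * 9.81)
V = 55117 / 22867.11
V = 2.410318 m^3
Dn = V^(1/3) = 2.410318^(1/3)
Dn = 1.3408 m

1.3408


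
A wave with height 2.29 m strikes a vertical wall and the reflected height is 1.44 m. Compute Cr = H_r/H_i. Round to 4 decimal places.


Cr = H_r / H_i
Cr = 1.44 / 2.29
Cr = 0.6288

0.6288


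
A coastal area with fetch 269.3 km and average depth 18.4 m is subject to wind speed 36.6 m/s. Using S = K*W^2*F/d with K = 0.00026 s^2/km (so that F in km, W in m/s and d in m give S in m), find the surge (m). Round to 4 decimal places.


S = K * W^2 * F / d
W^2 = 36.6^2 = 1339.56
S = 0.00026 * 1339.56 * 269.3 / 18.4
Numerator = 0.00026 * 1339.56 * 269.3 = 93.793312
S = 93.793312 / 18.4 = 5.0975 m

5.0975


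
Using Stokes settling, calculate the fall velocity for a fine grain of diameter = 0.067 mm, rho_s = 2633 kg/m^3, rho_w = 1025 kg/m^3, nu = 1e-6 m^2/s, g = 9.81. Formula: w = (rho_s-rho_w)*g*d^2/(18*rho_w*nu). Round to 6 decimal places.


w = (rho_s - rho_w) * g * d^2 / (18 * rho_w * nu)
d = 0.067 mm = 0.000067 m
rho_s - rho_w = 2633 - 1025 = 1608
Numerator = 1608 * 9.81 * (0.000067)^2 = 0.000070811641
Denominator = 18 * 1025 * 1e-6 = 0.018450
w = 0.003838 m/s

0.003838


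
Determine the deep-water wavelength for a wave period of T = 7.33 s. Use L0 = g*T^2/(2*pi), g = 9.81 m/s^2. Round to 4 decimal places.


L0 = g * T^2 / (2 * pi)
L0 = 9.81 * 7.33^2 / (2 * pi)
L0 = 9.81 * 53.7289 / 6.28319
L0 = 527.0805 / 6.28319
L0 = 83.8875 m

83.8875


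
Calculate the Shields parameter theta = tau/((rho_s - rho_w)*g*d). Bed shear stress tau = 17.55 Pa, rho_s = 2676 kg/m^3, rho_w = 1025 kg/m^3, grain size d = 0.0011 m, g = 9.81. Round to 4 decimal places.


theta = tau / ((rho_s - rho_w) * g * d)
rho_s - rho_w = 2676 - 1025 = 1651
Denominator = 1651 * 9.81 * 0.0011 = 17.815941
theta = 17.55 / 17.815941
theta = 0.9851

0.9851


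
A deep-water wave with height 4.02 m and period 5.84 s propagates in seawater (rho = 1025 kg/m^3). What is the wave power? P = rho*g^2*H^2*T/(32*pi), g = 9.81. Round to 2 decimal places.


P = rho * g^2 * H^2 * T / (32 * pi)
P = 1025 * 9.81^2 * 4.02^2 * 5.84 / (32 * pi)
P = 1025 * 96.2361 * 16.1604 * 5.84 / 100.53096
P = 92603.41 W/m

92603.41


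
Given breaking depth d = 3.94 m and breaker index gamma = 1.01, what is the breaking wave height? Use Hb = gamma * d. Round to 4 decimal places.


Hb = gamma * d
Hb = 1.01 * 3.94
Hb = 3.9794 m

3.9794


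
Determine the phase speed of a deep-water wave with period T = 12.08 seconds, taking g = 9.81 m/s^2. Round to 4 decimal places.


We use the deep-water celerity formula:
C = g * T / (2 * pi)
C = 9.81 * 12.08 / (2 * 3.14159...)
C = 118.504800 / 6.283185
C = 18.8606 m/s

18.8606


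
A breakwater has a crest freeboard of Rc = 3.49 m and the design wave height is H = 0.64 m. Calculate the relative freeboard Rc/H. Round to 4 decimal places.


Relative freeboard = Rc / H
= 3.49 / 0.64
= 5.4531

5.4531


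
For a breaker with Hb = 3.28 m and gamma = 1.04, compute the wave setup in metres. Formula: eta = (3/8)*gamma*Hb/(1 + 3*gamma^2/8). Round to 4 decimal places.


eta = (3/8) * gamma * Hb / (1 + 3*gamma^2/8)
Numerator = (3/8) * 1.04 * 3.28 = 1.279200
Denominator = 1 + 3*1.04^2/8 = 1 + 0.405600 = 1.405600
eta = 1.279200 / 1.405600
eta = 0.9101 m

0.9101


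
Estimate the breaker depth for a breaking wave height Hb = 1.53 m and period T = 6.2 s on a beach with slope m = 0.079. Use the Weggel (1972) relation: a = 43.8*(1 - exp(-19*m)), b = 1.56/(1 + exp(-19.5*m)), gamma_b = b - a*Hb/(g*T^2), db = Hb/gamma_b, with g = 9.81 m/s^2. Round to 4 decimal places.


a = 43.8 * (1 - exp(-19 * m))
exp(-19 * 0.079) = exp(-1.5010) = 0.222907
a = 43.8 * (1 - 0.222907) = 34.036667
b = 1.56 / (1 + exp(-19.5 * m))
exp(-19.5 * 0.079) = exp(-1.5405) = 0.214274
b = 1.56 / (1 + 0.214274) = 1.284718
Hb / (g * T^2) = 1.53 / (9.81 * 6.2^2) = 1.53 / 377.0964 = 0.00405732
gamma_b = b - a * Hb/(g*T^2) = 1.284718 - 34.036667 * 0.00405732 = 1.146621
db = Hb / gamma_b = 1.53 / 1.146621
db = 1.3344 m

1.3344


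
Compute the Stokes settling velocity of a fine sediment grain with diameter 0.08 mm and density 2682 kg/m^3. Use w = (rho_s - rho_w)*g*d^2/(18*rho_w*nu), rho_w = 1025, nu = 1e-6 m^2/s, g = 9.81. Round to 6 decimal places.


w = (rho_s - rho_w) * g * d^2 / (18 * rho_w * nu)
d = 0.08 mm = 0.000080 m
rho_s - rho_w = 2682 - 1025 = 1657
Numerator = 1657 * 9.81 * (0.000080)^2 = 0.000104033088
Denominator = 18 * 1025 * 1e-6 = 0.018450
w = 0.005639 m/s

0.005639


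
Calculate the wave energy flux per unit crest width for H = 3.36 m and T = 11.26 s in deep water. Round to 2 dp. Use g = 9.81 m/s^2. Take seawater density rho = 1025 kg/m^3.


P = rho * g^2 * H^2 * T / (32 * pi)
P = 1025 * 9.81^2 * 3.36^2 * 11.26 / (32 * pi)
P = 1025 * 96.2361 * 11.2896 * 11.26 / 100.53096
P = 124732.31 W/m

124732.31


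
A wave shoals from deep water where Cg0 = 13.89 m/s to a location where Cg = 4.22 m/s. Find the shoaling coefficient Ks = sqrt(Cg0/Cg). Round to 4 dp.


Ks = sqrt(Cg0 / Cg)
Ks = sqrt(13.89 / 4.22)
Ks = sqrt(3.2915)
Ks = 1.8142

1.8142


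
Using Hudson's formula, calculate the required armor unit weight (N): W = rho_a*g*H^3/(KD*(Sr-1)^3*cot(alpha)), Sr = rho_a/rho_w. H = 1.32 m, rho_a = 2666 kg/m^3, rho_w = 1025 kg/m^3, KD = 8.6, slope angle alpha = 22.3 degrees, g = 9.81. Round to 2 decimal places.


Sr = rho_a / rho_w = 2666 / 1025 = 2.600976
(Sr - 1) = 1.600976
(Sr - 1)^3 = 4.103497
cot(22.3) = 1 / tan(22.3) = 1 / 0.410130 = 2.438252
Numerator = 2666 * 9.81 * 1.32^3 = 60152.1211
Denominator = 8.6 * 4.103497 * 2.438252 = 86.046097
W = 60152.1211 / 86.046097
W = 699.07 N

699.07


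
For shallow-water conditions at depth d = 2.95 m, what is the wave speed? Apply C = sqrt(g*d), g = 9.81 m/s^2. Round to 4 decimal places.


Using the shallow-water approximation:
C = sqrt(g * d) = sqrt(9.81 * 2.95)
C = sqrt(28.9395)
C = 5.3795 m/s

5.3795


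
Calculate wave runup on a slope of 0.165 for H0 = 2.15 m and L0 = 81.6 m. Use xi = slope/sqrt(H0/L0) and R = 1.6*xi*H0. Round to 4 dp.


xi = slope / sqrt(H0/L0)
H0/L0 = 2.15/81.6 = 0.026348
sqrt(0.026348) = 0.162321
xi = 0.165 / 0.162321 = 1.016506
R = 1.6 * xi * H0 = 1.6 * 1.016506 * 2.15
R = 3.4968 m

3.4968


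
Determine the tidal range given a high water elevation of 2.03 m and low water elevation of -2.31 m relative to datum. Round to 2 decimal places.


Tidal range = High water - Low water
Tidal range = 2.03 - (-2.31)
Tidal range = 4.34 m

4.34


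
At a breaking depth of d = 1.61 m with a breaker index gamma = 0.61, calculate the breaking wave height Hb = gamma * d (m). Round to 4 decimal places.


Hb = gamma * d
Hb = 0.61 * 1.61
Hb = 0.9821 m

0.9821


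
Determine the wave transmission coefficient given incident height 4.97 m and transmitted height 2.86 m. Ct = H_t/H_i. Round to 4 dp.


Ct = H_t / H_i
Ct = 2.86 / 4.97
Ct = 0.5755

0.5755


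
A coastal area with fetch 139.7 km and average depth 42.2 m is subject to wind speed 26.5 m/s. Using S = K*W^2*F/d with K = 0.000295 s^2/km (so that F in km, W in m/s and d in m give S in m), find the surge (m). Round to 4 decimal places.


S = K * W^2 * F / d
W^2 = 26.5^2 = 702.25
S = 0.000295 * 702.25 * 139.7 / 42.2
Numerator = 0.000295 * 702.25 * 139.7 = 28.940776
S = 28.940776 / 42.2 = 0.6858 m

0.6858


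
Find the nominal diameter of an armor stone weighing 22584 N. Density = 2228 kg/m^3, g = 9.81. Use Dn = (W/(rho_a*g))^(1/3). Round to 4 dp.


V = W / (rho_a * g)
V = 22584 / (2228 * 9.81)
V = 22584 / 21856.68
V = 1.033277 m^3
Dn = V^(1/3) = 1.033277^(1/3)
Dn = 1.0110 m

1.0110


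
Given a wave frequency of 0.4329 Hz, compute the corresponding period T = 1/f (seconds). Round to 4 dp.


T = 1 / f
T = 1 / 0.4329
T = 2.3100 s

2.3100


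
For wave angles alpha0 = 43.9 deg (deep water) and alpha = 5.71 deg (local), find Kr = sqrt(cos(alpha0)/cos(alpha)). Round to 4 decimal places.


Kr = sqrt(cos(alpha0) / cos(alpha))
cos(43.9) = 0.720551
cos(5.71) = 0.995038
Kr = sqrt(0.720551 / 0.995038)
Kr = sqrt(0.724144)
Kr = 0.8510

0.8510


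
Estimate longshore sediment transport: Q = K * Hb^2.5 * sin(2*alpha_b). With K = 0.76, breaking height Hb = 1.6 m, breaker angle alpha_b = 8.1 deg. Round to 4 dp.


Q = K * Hb^2.5 * sin(2 * alpha_b)
Hb^2.5 = 1.6^2.5 = 3.238172
sin(2 * 8.1) = sin(16.2) = 0.278991
Q = 0.76 * 3.238172 * 0.278991
Q = 0.6866 m^3/s

0.6866


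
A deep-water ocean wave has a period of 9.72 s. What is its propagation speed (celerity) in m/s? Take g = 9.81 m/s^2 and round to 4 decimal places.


We use the deep-water celerity formula:
C = g * T / (2 * pi)
C = 9.81 * 9.72 / (2 * 3.14159...)
C = 95.353200 / 6.283185
C = 15.1759 m/s

15.1759


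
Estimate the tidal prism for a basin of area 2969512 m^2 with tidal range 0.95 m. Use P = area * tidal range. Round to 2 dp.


Tidal prism = Area * Tidal range
P = 2969512 * 0.95
P = 2821036.40 m^3

2821036.40


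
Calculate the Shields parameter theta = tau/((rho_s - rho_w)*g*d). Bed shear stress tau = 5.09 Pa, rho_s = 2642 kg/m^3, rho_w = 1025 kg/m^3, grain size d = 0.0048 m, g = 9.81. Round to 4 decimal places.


theta = tau / ((rho_s - rho_w) * g * d)
rho_s - rho_w = 2642 - 1025 = 1617
Denominator = 1617 * 9.81 * 0.0048 = 76.141296
theta = 5.09 / 76.141296
theta = 0.0668

0.0668


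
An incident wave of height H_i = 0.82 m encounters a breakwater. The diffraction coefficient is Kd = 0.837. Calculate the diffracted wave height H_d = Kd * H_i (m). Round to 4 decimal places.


H_d = Kd * H_i
H_d = 0.837 * 0.82
H_d = 0.6863 m

0.6863


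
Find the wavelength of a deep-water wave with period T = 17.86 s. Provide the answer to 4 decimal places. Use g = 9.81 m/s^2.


L0 = g * T^2 / (2 * pi)
L0 = 9.81 * 17.86^2 / (2 * pi)
L0 = 9.81 * 318.9796 / 6.28319
L0 = 3129.1899 / 6.28319
L0 = 498.0260 m

498.0260


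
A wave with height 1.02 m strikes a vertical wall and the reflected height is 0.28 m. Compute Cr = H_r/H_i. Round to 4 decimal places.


Cr = H_r / H_i
Cr = 0.28 / 1.02
Cr = 0.2745

0.2745


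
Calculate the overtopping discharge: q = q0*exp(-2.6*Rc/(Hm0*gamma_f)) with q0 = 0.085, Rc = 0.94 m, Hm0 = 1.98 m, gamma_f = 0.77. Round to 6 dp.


q = q0 * exp(-2.6 * Rc / (Hm0 * gamma_f))
Exponent = -2.6 * 0.94 / (1.98 * 0.77)
= -2.6 * 0.94 / 1.5246
= -1.603043
exp(-1.603043) = 0.201283
q = 0.085 * 0.201283
q = 0.017109 m^3/s/m

0.017109


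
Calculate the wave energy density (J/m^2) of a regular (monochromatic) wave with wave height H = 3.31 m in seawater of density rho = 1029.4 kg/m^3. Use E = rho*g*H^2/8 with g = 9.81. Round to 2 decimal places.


E = (1/8) * rho * g * H^2
E = (1/8) * 1029.4 * 9.81 * 3.31^2
E = 0.125 * 1029.4 * 9.81 * 10.9561
E = 13829.90 J/m^2

13829.90
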